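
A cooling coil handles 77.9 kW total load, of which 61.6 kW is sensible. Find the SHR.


SHR = Q_sensible / Q_total
SHR = 61.6 / 77.9
SHR = 0.791

0.791


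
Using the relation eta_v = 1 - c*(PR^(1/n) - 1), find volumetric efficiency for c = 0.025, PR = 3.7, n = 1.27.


PR^(1/n) = 3.7^(1/1.27) = 2.80157938
eta_v = 1 - 0.025 * (2.80157938 - 1)
eta_v = 0.955

0.955


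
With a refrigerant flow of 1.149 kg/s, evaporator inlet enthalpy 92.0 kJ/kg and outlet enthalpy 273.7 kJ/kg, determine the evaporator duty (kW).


dh = 273.7 - 92.0 = 181.7 kJ/kg
Q_evap = m_dot * dh = 1.149 * 181.7
Q_evap = 208.77 kW

208.77


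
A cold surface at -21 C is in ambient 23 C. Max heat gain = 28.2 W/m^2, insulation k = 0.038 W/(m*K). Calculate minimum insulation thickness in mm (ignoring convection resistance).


dT = 23 - (-21) = 44 K
thickness = k * dT / q_max * 1000
thickness = 0.038 * 44 / 28.2 * 1000
thickness = 59.3 mm

59.3


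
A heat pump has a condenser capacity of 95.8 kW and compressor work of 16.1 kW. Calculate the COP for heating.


COP_hp = Q_cond / W
COP_hp = 95.8 / 16.1
COP_hp = 5.95

5.95


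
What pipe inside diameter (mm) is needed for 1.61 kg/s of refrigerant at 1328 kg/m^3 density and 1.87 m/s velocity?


A = m_dot / (rho * v) = 1.61 / (1328 * 1.87) = 0.0006483151859 m^2
d = sqrt(4*A/pi) * 1000
d = 28.7 mm

28.7


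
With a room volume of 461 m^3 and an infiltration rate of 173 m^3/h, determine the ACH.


ACH = flow / volume
ACH = 173 / 461
ACH = 0.375

0.375


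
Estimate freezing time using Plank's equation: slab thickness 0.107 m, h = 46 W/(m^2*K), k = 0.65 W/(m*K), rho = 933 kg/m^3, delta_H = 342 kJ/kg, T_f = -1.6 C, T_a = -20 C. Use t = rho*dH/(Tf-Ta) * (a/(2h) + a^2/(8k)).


dT = -1.6 - (-20) = 18.4 K
term1 = a/(2h) = 0.107/(2*46) = 0.001163043478
term2 = a^2/(8k) = 0.107^2/(8*0.65) = 0.002201730769
t = rho*dH*1000/dT * (term1 + term2)
t = 933*342*1000/18.4 * (0.001163043478 + 0.002201730769)
t = 58351 s

58351


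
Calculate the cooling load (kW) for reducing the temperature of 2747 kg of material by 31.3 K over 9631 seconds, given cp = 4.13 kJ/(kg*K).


Q = m * cp * dT / t
Q = 2747 * 4.13 * 31.3 / 9631
Q = 36.871 kW

36.871


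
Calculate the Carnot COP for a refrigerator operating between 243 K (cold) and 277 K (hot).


dT = 277 - 243 = 34 K
COP_carnot = T_cold / dT = 243 / 34
COP_carnot = 7.147

7.147


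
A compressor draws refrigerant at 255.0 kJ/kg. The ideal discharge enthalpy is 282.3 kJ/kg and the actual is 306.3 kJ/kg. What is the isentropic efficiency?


dh_ideal = 282.3 - 255.0 = 27.3 kJ/kg
dh_actual = 306.3 - 255.0 = 51.3 kJ/kg
eta_s = dh_ideal / dh_actual = 27.3 / 51.3
eta_s = 0.5322

0.5322


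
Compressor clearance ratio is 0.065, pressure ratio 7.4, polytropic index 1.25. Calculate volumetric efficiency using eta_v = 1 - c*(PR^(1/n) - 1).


PR^(1/n) = 7.4^(1/1.25) = 4.95890029
eta_v = 1 - 0.065 * (4.95890029 - 1)
eta_v = 0.7427

0.7427


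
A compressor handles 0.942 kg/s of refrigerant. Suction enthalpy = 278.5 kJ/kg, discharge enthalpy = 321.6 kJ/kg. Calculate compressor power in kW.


dh = 321.6 - 278.5 = 43.1 kJ/kg
W = m_dot * dh = 0.942 * 43.1 = 40.6 kW

40.6


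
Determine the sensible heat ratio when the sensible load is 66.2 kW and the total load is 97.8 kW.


SHR = Q_sensible / Q_total
SHR = 66.2 / 97.8
SHR = 0.677

0.677


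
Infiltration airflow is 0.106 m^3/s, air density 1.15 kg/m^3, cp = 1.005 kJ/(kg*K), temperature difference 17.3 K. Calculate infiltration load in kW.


Q = V_dot * rho * cp * dT
Q = 0.106 * 1.15 * 1.005 * 17.3
Q = 2.119 kW

2.119


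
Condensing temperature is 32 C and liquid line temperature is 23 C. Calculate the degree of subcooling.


Subcooling = T_cond - T_liquid
Subcooling = 32 - 23
Subcooling = 9 K

9


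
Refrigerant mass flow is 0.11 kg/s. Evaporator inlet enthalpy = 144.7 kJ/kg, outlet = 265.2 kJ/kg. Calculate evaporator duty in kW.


dh = 265.2 - 144.7 = 120.5 kJ/kg
Q_evap = m_dot * dh = 0.11 * 120.5
Q_evap = 13.26 kW

13.26


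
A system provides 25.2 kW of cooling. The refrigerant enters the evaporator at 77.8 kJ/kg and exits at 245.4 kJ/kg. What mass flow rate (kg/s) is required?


dh = 245.4 - 77.8 = 167.6 kJ/kg
m_dot = Q / dh = 25.2 / 167.6 = 0.1504 kg/s

0.1504


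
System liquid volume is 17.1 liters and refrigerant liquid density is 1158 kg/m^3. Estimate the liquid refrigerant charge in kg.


Charge = V * rho / 1000
Charge = 17.1 * 1158 / 1000
Charge = 19.8 kg

19.8


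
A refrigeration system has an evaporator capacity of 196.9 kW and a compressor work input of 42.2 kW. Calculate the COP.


COP = Q_evap / W
COP = 196.9 / 42.2
COP = 4.666

4.666


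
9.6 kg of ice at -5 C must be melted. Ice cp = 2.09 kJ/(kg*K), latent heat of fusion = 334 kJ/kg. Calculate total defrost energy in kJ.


Sensible heat = cp * dT = 2.09 * 5 = 10.45 kJ/kg
Total per kg = 10.45 + 334 = 344.45 kJ/kg
Q = m * total = 9.6 * 344.45
Q = 3306.7 kJ

3306.7


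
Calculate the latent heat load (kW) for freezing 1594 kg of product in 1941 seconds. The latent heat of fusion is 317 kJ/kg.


Q_lat = m * h_fg / t
Q_lat = 1594 * 317 / 1941
Q_lat = 260.33 kW

260.33


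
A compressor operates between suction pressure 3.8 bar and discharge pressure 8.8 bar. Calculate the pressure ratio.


PR = P_high / P_low
PR = 8.8 / 3.8
PR = 2.316

2.316


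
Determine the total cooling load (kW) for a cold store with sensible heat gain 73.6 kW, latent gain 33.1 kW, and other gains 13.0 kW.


Q_total = Q_s + Q_l + Q_misc
Q_total = 73.6 + 33.1 + 13.0
Q_total = 119.7 kW

119.7


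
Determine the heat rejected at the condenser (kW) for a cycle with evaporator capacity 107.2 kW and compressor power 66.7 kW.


Q_cond = Q_evap + W
Q_cond = 107.2 + 66.7
Q_cond = 173.9 kW

173.9


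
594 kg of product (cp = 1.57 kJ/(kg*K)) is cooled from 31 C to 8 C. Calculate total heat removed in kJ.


dT = 31 - (8) = 23 K
Q = m * cp * dT = 594 * 1.57 * 23
Q = 21449 kJ

21449


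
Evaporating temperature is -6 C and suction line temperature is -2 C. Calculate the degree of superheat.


Superheat = T_suction - T_evap
Superheat = -2 - (-6)
Superheat = 4 K

4


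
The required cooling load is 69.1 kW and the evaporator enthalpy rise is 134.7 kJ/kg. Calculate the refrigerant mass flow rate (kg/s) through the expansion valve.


m_dot = Q / dh
m_dot = 69.1 / 134.7
m_dot = 0.513 kg/s

0.513


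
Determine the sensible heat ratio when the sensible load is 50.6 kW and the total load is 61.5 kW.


SHR = Q_sensible / Q_total
SHR = 50.6 / 61.5
SHR = 0.823

0.823


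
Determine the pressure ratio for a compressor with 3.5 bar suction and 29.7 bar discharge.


PR = P_high / P_low
PR = 29.7 / 3.5
PR = 8.486

8.486


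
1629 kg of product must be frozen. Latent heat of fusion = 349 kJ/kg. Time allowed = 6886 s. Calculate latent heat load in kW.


Q_lat = m * h_fg / t
Q_lat = 1629 * 349 / 6886
Q_lat = 82.56 kW

82.56


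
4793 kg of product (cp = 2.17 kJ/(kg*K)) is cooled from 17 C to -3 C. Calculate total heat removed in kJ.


dT = 17 - (-3) = 20 K
Q = m * cp * dT = 4793 * 2.17 * 20
Q = 208016 kJ

208016


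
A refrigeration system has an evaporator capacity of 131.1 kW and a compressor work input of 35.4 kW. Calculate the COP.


COP = Q_evap / W
COP = 131.1 / 35.4
COP = 3.703

3.703


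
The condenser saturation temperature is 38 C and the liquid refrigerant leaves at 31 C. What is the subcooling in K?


Subcooling = T_cond - T_liquid
Subcooling = 38 - 31
Subcooling = 7 K

7


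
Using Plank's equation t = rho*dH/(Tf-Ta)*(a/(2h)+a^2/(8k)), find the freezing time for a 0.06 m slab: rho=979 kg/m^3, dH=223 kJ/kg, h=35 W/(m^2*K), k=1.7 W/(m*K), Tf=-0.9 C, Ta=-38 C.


dT = -0.9 - (-38) = 37.1 K
term1 = a/(2h) = 0.06/(2*35) = 0.0008571428571
term2 = a^2/(8k) = 0.06^2/(8*1.7) = 0.0002647058824
t = rho*dH*1000/dT * (term1 + term2)
t = 979*223*1000/37.1 * (0.0008571428571 + 0.0002647058824)
t = 6602 s

6602


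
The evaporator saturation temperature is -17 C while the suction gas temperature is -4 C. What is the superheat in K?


Superheat = T_suction - T_evap
Superheat = -4 - (-17)
Superheat = 13 K

13


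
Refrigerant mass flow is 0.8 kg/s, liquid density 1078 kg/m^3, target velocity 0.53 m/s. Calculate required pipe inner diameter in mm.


A = m_dot / (rho * v) = 0.8 / (1078 * 0.53) = 0.001400217034 m^2
d = sqrt(4*A/pi) * 1000
d = 42.2 mm

42.2


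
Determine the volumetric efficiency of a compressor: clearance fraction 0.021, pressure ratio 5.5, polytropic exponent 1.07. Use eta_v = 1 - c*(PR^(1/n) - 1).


PR^(1/n) = 5.5^(1/1.07) = 4.91957683
eta_v = 1 - 0.021 * (4.91957683 - 1)
eta_v = 0.9177

0.9177


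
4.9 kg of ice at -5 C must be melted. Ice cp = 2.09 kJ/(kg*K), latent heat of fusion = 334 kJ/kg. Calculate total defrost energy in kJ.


Sensible heat = cp * dT = 2.09 * 5 = 10.45 kJ/kg
Total per kg = 10.45 + 334 = 344.45 kJ/kg
Q = m * total = 4.9 * 344.45
Q = 1687.8 kJ

1687.8


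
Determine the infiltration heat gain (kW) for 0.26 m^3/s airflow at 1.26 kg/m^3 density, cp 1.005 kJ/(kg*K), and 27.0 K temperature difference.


Q = V_dot * rho * cp * dT
Q = 0.26 * 1.26 * 1.005 * 27.0
Q = 8.889 kW

8.889


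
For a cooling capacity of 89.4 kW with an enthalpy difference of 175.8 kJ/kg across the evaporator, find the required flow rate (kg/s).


m_dot = Q / dh
m_dot = 89.4 / 175.8
m_dot = 0.5085 kg/s

0.5085


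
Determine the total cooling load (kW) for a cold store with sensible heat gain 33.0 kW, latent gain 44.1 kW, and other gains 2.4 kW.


Q_total = Q_s + Q_l + Q_misc
Q_total = 33.0 + 44.1 + 2.4
Q_total = 79.5 kW

79.5


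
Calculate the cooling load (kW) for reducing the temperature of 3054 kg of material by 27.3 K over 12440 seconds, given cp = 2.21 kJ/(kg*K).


Q = m * cp * dT / t
Q = 3054 * 2.21 * 27.3 / 12440
Q = 14.812 kW

14.812


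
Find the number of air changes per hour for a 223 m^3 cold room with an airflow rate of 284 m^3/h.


ACH = flow / volume
ACH = 284 / 223
ACH = 1.274

1.274


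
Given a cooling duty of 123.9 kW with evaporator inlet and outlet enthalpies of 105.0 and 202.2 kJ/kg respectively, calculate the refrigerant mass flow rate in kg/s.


dh = 202.2 - 105.0 = 97.2 kJ/kg
m_dot = Q / dh = 123.9 / 97.2 = 1.2747 kg/s

1.2747


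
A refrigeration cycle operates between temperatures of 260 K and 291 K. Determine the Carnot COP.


dT = 291 - 260 = 31 K
COP_carnot = T_cold / dT = 260 / 31
COP_carnot = 8.387

8.387


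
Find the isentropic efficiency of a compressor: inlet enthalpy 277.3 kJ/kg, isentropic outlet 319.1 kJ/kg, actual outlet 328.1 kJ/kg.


dh_ideal = 319.1 - 277.3 = 41.8 kJ/kg
dh_actual = 328.1 - 277.3 = 50.8 kJ/kg
eta_s = dh_ideal / dh_actual = 41.8 / 50.8
eta_s = 0.8228

0.8228


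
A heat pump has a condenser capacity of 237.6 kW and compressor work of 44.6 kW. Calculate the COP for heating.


COP_hp = Q_cond / W
COP_hp = 237.6 / 44.6
COP_hp = 5.327

5.327


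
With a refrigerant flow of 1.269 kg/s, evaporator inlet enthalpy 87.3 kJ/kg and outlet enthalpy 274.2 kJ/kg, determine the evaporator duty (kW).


dh = 274.2 - 87.3 = 186.9 kJ/kg
Q_evap = m_dot * dh = 1.269 * 186.9
Q_evap = 237.18 kW

237.18


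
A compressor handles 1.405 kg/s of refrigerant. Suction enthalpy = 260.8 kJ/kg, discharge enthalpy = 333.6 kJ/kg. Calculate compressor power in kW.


dh = 333.6 - 260.8 = 72.8 kJ/kg
W = m_dot * dh = 1.405 * 72.8 = 102.28 kW

102.28


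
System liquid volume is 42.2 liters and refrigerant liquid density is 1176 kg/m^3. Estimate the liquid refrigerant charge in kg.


Charge = V * rho / 1000
Charge = 42.2 * 1176 / 1000
Charge = 49.63 kg

49.63


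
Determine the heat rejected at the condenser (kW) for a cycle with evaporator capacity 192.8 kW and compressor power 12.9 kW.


Q_cond = Q_evap + W
Q_cond = 192.8 + 12.9
Q_cond = 205.7 kW

205.7


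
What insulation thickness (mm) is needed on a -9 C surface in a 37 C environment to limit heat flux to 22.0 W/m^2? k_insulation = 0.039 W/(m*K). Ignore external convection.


dT = 37 - (-9) = 46 K
thickness = k * dT / q_max * 1000
thickness = 0.039 * 46 / 22.0 * 1000
thickness = 81.5 mm

81.5


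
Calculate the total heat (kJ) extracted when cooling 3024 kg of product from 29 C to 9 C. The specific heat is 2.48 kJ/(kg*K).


dT = 29 - (9) = 20 K
Q = m * cp * dT = 3024 * 2.48 * 20
Q = 149990 kJ

149990


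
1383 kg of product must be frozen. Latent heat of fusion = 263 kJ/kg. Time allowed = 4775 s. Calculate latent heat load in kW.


Q_lat = m * h_fg / t
Q_lat = 1383 * 263 / 4775
Q_lat = 76.17 kW

76.17


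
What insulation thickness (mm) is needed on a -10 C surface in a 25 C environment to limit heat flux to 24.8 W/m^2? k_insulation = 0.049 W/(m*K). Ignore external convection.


dT = 25 - (-10) = 35 K
thickness = k * dT / q_max * 1000
thickness = 0.049 * 35 / 24.8 * 1000
thickness = 69.2 mm

69.2


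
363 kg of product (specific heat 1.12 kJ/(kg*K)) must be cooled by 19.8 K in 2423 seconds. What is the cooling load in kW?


Q = m * cp * dT / t
Q = 363 * 1.12 * 19.8 / 2423
Q = 3.322 kW

3.322


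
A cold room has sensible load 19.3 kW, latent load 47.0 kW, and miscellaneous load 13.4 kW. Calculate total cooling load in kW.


Q_total = Q_s + Q_l + Q_misc
Q_total = 19.3 + 47.0 + 13.4
Q_total = 79.7 kW

79.7


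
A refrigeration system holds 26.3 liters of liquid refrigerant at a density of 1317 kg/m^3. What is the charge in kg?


Charge = V * rho / 1000
Charge = 26.3 * 1317 / 1000
Charge = 34.64 kg

34.64


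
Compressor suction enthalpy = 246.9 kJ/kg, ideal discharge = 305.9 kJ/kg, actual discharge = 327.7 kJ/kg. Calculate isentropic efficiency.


dh_ideal = 305.9 - 246.9 = 59.0 kJ/kg
dh_actual = 327.7 - 246.9 = 80.8 kJ/kg
eta_s = dh_ideal / dh_actual = 59.0 / 80.8
eta_s = 0.7302

0.7302


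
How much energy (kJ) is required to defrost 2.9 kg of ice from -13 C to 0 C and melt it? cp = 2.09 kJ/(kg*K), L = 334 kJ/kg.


Sensible heat = cp * dT = 2.09 * 13 = 27.17 kJ/kg
Total per kg = 27.17 + 334 = 361.17 kJ/kg
Q = m * total = 2.9 * 361.17
Q = 1047.4 kJ

1047.4


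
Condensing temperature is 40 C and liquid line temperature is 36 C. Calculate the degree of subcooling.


Subcooling = T_cond - T_liquid
Subcooling = 40 - 36
Subcooling = 4 K

4


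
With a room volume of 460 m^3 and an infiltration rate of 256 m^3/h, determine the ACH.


ACH = flow / volume
ACH = 256 / 460
ACH = 0.557

0.557


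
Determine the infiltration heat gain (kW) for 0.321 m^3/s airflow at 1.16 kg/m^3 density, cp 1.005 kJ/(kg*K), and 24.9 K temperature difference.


Q = V_dot * rho * cp * dT
Q = 0.321 * 1.16 * 1.005 * 24.9
Q = 9.318 kW

9.318


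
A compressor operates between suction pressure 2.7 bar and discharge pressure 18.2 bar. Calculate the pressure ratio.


PR = P_high / P_low
PR = 18.2 / 2.7
PR = 6.741

6.741


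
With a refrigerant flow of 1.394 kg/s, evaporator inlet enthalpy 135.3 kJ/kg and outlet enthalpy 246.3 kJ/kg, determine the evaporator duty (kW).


dh = 246.3 - 135.3 = 111.0 kJ/kg
Q_evap = m_dot * dh = 1.394 * 111.0
Q_evap = 154.73 kW

154.73


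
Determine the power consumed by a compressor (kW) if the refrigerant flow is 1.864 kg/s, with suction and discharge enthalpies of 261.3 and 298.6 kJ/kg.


dh = 298.6 - 261.3 = 37.3 kJ/kg
W = m_dot * dh = 1.864 * 37.3 = 69.53 kW

69.53


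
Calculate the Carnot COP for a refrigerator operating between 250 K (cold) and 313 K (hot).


dT = 313 - 250 = 63 K
COP_carnot = T_cold / dT = 250 / 63
COP_carnot = 3.968

3.968


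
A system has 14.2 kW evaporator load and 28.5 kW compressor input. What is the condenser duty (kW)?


Q_cond = Q_evap + W
Q_cond = 14.2 + 28.5
Q_cond = 42.7 kW

42.7


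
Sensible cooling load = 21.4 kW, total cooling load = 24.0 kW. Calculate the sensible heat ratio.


SHR = Q_sensible / Q_total
SHR = 21.4 / 24.0
SHR = 0.892

0.892


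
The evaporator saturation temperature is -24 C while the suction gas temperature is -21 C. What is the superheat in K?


Superheat = T_suction - T_evap
Superheat = -21 - (-24)
Superheat = 3 K

3


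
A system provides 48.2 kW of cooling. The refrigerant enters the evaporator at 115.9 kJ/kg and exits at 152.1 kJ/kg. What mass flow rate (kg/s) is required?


dh = 152.1 - 115.9 = 36.2 kJ/kg
m_dot = Q / dh = 48.2 / 36.2 = 1.3315 kg/s

1.3315


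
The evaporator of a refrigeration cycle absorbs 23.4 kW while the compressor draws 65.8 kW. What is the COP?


COP = Q_evap / W
COP = 23.4 / 65.8
COP = 0.356

0.356


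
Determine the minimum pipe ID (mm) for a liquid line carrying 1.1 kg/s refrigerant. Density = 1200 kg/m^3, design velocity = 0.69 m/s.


A = m_dot / (rho * v) = 1.1 / (1200 * 0.69) = 0.001328502415 m^2
d = sqrt(4*A/pi) * 1000
d = 41.1 mm

41.1


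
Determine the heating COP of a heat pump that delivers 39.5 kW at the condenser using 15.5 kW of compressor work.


COP_hp = Q_cond / W
COP_hp = 39.5 / 15.5
COP_hp = 2.548

2.548


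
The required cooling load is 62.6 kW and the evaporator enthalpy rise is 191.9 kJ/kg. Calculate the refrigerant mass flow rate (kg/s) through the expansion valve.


m_dot = Q / dh
m_dot = 62.6 / 191.9
m_dot = 0.3262 kg/s

0.3262


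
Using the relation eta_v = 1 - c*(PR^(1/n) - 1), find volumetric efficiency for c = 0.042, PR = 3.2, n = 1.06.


PR^(1/n) = 3.2^(1/1.06) = 2.99610192
eta_v = 1 - 0.042 * (2.99610192 - 1)
eta_v = 0.9162

0.9162


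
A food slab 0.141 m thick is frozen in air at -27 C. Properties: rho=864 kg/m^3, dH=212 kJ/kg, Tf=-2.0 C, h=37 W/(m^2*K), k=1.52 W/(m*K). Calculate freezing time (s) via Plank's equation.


dT = -2.0 - (-27) = 25.0 K
term1 = a/(2h) = 0.141/(2*37) = 0.001905405405
term2 = a^2/(8k) = 0.141^2/(8*1.52) = 0.001634950658
t = rho*dH*1000/dT * (term1 + term2)
t = 864*212*1000/25.0 * (0.001905405405 + 0.001634950658)
t = 25939 s

25939


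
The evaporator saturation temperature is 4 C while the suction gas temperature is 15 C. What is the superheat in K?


Superheat = T_suction - T_evap
Superheat = 15 - (4)
Superheat = 11 K

11


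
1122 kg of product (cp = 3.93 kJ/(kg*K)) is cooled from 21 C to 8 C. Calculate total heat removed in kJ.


dT = 21 - (8) = 13 K
Q = m * cp * dT = 1122 * 3.93 * 13
Q = 57323 kJ

57323


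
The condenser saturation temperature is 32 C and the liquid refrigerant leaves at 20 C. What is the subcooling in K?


Subcooling = T_cond - T_liquid
Subcooling = 32 - 20
Subcooling = 12 K

12


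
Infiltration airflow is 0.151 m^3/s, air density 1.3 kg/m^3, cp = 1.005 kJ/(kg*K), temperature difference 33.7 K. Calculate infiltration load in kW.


Q = V_dot * rho * cp * dT
Q = 0.151 * 1.3 * 1.005 * 33.7
Q = 6.648 kW

6.648


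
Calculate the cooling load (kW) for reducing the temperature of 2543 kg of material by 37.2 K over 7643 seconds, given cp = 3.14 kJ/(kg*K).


Q = m * cp * dT / t
Q = 2543 * 3.14 * 37.2 / 7643
Q = 38.865 kW

38.865


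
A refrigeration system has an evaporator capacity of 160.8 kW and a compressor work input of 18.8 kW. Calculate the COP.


COP = Q_evap / W
COP = 160.8 / 18.8
COP = 8.553

8.553


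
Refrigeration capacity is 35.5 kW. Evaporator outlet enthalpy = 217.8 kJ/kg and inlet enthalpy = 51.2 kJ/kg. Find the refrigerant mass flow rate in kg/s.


dh = 217.8 - 51.2 = 166.6 kJ/kg
m_dot = Q / dh = 35.5 / 166.6 = 0.2131 kg/s

0.2131


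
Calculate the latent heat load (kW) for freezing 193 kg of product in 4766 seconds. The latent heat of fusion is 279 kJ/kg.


Q_lat = m * h_fg / t
Q_lat = 193 * 279 / 4766
Q_lat = 11.3 kW

11.3


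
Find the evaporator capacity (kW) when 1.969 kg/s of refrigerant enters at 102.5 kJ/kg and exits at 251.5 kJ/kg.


dh = 251.5 - 102.5 = 149.0 kJ/kg
Q_evap = m_dot * dh = 1.969 * 149.0
Q_evap = 293.38 kW

293.38


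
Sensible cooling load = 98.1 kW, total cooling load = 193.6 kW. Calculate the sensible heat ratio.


SHR = Q_sensible / Q_total
SHR = 98.1 / 193.6
SHR = 0.507

0.507


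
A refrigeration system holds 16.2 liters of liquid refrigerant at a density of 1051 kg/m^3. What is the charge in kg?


Charge = V * rho / 1000
Charge = 16.2 * 1051 / 1000
Charge = 17.03 kg

17.03


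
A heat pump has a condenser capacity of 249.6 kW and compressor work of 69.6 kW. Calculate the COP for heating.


COP_hp = Q_cond / W
COP_hp = 249.6 / 69.6
COP_hp = 3.586

3.586


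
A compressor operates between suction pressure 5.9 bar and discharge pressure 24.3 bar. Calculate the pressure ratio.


PR = P_high / P_low
PR = 24.3 / 5.9
PR = 4.119

4.119


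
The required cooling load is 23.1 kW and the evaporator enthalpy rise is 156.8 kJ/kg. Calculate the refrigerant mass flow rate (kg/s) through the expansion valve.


m_dot = Q / dh
m_dot = 23.1 / 156.8
m_dot = 0.1473 kg/s

0.1473


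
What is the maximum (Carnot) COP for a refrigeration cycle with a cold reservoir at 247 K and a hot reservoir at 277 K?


dT = 277 - 247 = 30 K
COP_carnot = T_cold / dT = 247 / 30
COP_carnot = 8.233

8.233


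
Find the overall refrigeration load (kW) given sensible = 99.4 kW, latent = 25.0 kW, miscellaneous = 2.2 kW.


Q_total = Q_s + Q_l + Q_misc
Q_total = 99.4 + 25.0 + 2.2
Q_total = 126.6 kW

126.6


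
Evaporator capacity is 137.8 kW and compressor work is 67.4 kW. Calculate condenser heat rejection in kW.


Q_cond = Q_evap + W
Q_cond = 137.8 + 67.4
Q_cond = 205.2 kW

205.2


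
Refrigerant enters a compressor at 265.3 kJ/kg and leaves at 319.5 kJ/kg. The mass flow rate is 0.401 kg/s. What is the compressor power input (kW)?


dh = 319.5 - 265.3 = 54.2 kJ/kg
W = m_dot * dh = 0.401 * 54.2 = 21.73 kW

21.73


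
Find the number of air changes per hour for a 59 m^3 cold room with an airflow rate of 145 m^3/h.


ACH = flow / volume
ACH = 145 / 59
ACH = 2.458

2.458


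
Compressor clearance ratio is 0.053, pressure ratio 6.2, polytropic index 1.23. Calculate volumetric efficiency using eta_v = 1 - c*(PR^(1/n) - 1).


PR^(1/n) = 6.2^(1/1.23) = 4.4077899
eta_v = 1 - 0.053 * (4.4077899 - 1)
eta_v = 0.8194

0.8194


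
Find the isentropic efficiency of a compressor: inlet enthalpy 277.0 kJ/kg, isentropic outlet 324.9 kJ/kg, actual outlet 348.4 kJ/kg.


dh_ideal = 324.9 - 277.0 = 47.9 kJ/kg
dh_actual = 348.4 - 277.0 = 71.4 kJ/kg
eta_s = dh_ideal / dh_actual = 47.9 / 71.4
eta_s = 0.6709

0.6709


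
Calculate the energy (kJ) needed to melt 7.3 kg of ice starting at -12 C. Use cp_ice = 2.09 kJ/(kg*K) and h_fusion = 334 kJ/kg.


Sensible heat = cp * dT = 2.09 * 12 = 25.08 kJ/kg
Total per kg = 25.08 + 334 = 359.08 kJ/kg
Q = m * total = 7.3 * 359.08
Q = 2621.3 kJ

2621.3


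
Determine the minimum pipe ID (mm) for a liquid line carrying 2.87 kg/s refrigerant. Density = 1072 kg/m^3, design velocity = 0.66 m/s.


A = m_dot / (rho * v) = 2.87 / (1072 * 0.66) = 0.004056422433 m^2
d = sqrt(4*A/pi) * 1000
d = 71.9 mm

71.9


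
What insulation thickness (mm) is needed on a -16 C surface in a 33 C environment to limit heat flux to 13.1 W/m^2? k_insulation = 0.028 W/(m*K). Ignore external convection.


dT = 33 - (-16) = 49 K
thickness = k * dT / q_max * 1000
thickness = 0.028 * 49 / 13.1 * 1000
thickness = 104.7 mm

104.7


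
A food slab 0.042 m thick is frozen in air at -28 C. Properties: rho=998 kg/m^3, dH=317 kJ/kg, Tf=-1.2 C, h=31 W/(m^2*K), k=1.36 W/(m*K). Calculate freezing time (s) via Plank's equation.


dT = -1.2 - (-28) = 26.8 K
term1 = a/(2h) = 0.042/(2*31) = 0.0006774193548
term2 = a^2/(8k) = 0.042^2/(8*1.36) = 0.0001621323529
t = rho*dH*1000/dT * (term1 + term2)
t = 998*317*1000/26.8 * (0.0006774193548 + 0.0001621323529)
t = 9911 s

9911


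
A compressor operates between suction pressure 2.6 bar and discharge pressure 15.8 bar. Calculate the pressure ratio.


PR = P_high / P_low
PR = 15.8 / 2.6
PR = 6.077

6.077


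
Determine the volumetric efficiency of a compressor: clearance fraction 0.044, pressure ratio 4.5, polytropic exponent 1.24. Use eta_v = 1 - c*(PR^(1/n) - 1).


PR^(1/n) = 4.5^(1/1.24) = 3.36344465
eta_v = 1 - 0.044 * (3.36344465 - 1)
eta_v = 0.896

0.896


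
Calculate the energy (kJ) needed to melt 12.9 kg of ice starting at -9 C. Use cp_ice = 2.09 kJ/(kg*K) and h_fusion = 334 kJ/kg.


Sensible heat = cp * dT = 2.09 * 9 = 18.81 kJ/kg
Total per kg = 18.81 + 334 = 352.81 kJ/kg
Q = m * total = 12.9 * 352.81
Q = 4551.2 kJ

4551.2


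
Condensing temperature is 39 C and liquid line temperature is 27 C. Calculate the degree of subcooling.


Subcooling = T_cond - T_liquid
Subcooling = 39 - 27
Subcooling = 12 K

12


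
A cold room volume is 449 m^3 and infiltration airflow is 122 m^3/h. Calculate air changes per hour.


ACH = flow / volume
ACH = 122 / 449
ACH = 0.272

0.272


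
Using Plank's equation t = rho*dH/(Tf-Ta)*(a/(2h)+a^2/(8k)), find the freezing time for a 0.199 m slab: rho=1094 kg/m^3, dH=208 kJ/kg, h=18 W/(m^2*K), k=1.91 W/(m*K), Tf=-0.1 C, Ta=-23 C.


dT = -0.1 - (-23) = 22.9 K
term1 = a/(2h) = 0.199/(2*18) = 0.005527777778
term2 = a^2/(8k) = 0.199^2/(8*1.91) = 0.002591688482
t = rho*dH*1000/dT * (term1 + term2)
t = 1094*208*1000/22.9 * (0.005527777778 + 0.002591688482)
t = 80681 s

80681


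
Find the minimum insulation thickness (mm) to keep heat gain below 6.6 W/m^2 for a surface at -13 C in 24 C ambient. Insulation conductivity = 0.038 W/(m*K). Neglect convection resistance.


dT = 24 - (-13) = 37 K
thickness = k * dT / q_max * 1000
thickness = 0.038 * 37 / 6.6 * 1000
thickness = 213.0 mm

213.0


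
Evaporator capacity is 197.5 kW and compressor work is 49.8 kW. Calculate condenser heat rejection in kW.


Q_cond = Q_evap + W
Q_cond = 197.5 + 49.8
Q_cond = 247.3 kW

247.3


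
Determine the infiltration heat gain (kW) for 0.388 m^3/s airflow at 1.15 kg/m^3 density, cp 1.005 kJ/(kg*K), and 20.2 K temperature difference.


Q = V_dot * rho * cp * dT
Q = 0.388 * 1.15 * 1.005 * 20.2
Q = 9.058 kW

9.058


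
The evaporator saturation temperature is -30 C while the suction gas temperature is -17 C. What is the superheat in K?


Superheat = T_suction - T_evap
Superheat = -17 - (-30)
Superheat = 13 K

13


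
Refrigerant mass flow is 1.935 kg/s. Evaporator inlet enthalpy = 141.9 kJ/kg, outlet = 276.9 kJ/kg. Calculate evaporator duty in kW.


dh = 276.9 - 141.9 = 135.0 kJ/kg
Q_evap = m_dot * dh = 1.935 * 135.0
Q_evap = 261.23 kW

261.23


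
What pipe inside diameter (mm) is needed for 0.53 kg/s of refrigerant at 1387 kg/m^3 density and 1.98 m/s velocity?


A = m_dot / (rho * v) = 0.53 / (1387 * 1.98) = 0.0001929897388 m^2
d = sqrt(4*A/pi) * 1000
d = 15.7 mm

15.7


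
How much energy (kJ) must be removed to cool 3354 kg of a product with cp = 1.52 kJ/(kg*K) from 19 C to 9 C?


dT = 19 - (9) = 10 K
Q = m * cp * dT = 3354 * 1.52 * 10
Q = 50981 kJ

50981


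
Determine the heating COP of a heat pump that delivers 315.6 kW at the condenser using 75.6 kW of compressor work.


COP_hp = Q_cond / W
COP_hp = 315.6 / 75.6
COP_hp = 4.175

4.175


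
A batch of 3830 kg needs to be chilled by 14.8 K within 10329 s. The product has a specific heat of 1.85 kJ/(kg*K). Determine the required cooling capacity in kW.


Q = m * cp * dT / t
Q = 3830 * 1.85 * 14.8 / 10329
Q = 10.153 kW

10.153


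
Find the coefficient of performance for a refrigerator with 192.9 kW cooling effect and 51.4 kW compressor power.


COP = Q_evap / W
COP = 192.9 / 51.4
COP = 3.753

3.753


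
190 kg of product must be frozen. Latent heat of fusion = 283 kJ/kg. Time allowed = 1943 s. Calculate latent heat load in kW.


Q_lat = m * h_fg / t
Q_lat = 190 * 283 / 1943
Q_lat = 27.67 kW

27.67


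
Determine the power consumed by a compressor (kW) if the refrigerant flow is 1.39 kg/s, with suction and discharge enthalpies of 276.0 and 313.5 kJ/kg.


dh = 313.5 - 276.0 = 37.5 kJ/kg
W = m_dot * dh = 1.39 * 37.5 = 52.13 kW

52.13


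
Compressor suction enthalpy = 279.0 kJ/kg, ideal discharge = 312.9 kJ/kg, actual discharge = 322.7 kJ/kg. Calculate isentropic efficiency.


dh_ideal = 312.9 - 279.0 = 33.9 kJ/kg
dh_actual = 322.7 - 279.0 = 43.7 kJ/kg
eta_s = dh_ideal / dh_actual = 33.9 / 43.7
eta_s = 0.7757

0.7757


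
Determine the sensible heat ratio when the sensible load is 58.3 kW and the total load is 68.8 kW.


SHR = Q_sensible / Q_total
SHR = 58.3 / 68.8
SHR = 0.847

0.847


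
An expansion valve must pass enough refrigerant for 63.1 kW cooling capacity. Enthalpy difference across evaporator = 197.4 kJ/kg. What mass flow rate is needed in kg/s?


m_dot = Q / dh
m_dot = 63.1 / 197.4
m_dot = 0.3197 kg/s

0.3197


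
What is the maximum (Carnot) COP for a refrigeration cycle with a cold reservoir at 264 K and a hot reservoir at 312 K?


dT = 312 - 264 = 48 K
COP_carnot = T_cold / dT = 264 / 48
COP_carnot = 5.5

5.5


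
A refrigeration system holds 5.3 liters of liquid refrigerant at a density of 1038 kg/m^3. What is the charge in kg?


Charge = V * rho / 1000
Charge = 5.3 * 1038 / 1000
Charge = 5.5 kg

5.5


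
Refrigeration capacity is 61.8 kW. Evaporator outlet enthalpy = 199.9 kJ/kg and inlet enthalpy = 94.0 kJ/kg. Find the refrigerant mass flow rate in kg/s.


dh = 199.9 - 94.0 = 105.9 kJ/kg
m_dot = Q / dh = 61.8 / 105.9 = 0.5836 kg/s

0.5836


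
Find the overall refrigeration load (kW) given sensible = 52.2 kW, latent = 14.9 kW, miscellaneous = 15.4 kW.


Q_total = Q_s + Q_l + Q_misc
Q_total = 52.2 + 14.9 + 15.4
Q_total = 82.5 kW

82.5


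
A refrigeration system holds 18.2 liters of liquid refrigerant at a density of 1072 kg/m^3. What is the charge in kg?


Charge = V * rho / 1000
Charge = 18.2 * 1072 / 1000
Charge = 19.51 kg

19.51


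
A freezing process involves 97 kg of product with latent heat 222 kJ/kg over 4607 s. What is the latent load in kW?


Q_lat = m * h_fg / t
Q_lat = 97 * 222 / 4607
Q_lat = 4.67 kW

4.67


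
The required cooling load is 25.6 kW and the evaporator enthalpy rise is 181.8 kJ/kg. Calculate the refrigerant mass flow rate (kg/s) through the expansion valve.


m_dot = Q / dh
m_dot = 25.6 / 181.8
m_dot = 0.1408 kg/s

0.1408


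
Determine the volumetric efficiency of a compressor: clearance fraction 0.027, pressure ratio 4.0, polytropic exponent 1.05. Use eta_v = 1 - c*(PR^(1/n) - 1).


PR^(1/n) = 4.0^(1/1.05) = 3.74447097
eta_v = 1 - 0.027 * (3.74447097 - 1)
eta_v = 0.9259

0.9259


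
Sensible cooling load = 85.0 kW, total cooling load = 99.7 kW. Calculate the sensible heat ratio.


SHR = Q_sensible / Q_total
SHR = 85.0 / 99.7
SHR = 0.853

0.853


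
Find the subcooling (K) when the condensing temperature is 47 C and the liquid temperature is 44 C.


Subcooling = T_cond - T_liquid
Subcooling = 47 - 44
Subcooling = 3 K

3


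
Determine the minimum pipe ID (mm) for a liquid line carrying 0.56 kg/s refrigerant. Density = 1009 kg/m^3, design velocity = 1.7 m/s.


A = m_dot / (rho * v) = 0.56 / (1009 * 1.7) = 0.0003264735032 m^2
d = sqrt(4*A/pi) * 1000
d = 20.4 mm

20.4


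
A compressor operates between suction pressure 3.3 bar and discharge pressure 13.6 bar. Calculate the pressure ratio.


PR = P_high / P_low
PR = 13.6 / 3.3
PR = 4.121

4.121


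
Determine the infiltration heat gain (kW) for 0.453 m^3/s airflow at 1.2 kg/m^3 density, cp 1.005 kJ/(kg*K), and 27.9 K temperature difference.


Q = V_dot * rho * cp * dT
Q = 0.453 * 1.2 * 1.005 * 27.9
Q = 15.242 kW

15.242


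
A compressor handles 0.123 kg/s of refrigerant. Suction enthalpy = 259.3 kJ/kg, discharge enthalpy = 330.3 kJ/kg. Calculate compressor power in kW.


dh = 330.3 - 259.3 = 71.0 kJ/kg
W = m_dot * dh = 0.123 * 71.0 = 8.73 kW

8.73


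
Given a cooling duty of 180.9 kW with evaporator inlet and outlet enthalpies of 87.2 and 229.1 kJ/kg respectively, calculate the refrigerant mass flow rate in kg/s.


dh = 229.1 - 87.2 = 141.9 kJ/kg
m_dot = Q / dh = 180.9 / 141.9 = 1.2748 kg/s

1.2748


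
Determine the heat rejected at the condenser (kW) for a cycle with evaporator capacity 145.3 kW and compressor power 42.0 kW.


Q_cond = Q_evap + W
Q_cond = 145.3 + 42.0
Q_cond = 187.3 kW

187.3


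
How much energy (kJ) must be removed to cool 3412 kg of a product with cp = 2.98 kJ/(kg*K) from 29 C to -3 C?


dT = 29 - (-3) = 32 K
Q = m * cp * dT = 3412 * 2.98 * 32
Q = 325368 kJ

325368


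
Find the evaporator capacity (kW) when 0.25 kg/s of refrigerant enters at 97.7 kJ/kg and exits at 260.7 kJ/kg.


dh = 260.7 - 97.7 = 163.0 kJ/kg
Q_evap = m_dot * dh = 0.25 * 163.0
Q_evap = 40.75 kW

40.75


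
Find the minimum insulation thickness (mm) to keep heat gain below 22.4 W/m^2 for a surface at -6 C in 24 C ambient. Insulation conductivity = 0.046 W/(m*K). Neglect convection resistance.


dT = 24 - (-6) = 30 K
thickness = k * dT / q_max * 1000
thickness = 0.046 * 30 / 22.4 * 1000
thickness = 61.6 mm

61.6


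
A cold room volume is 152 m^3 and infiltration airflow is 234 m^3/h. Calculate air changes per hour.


ACH = flow / volume
ACH = 234 / 152
ACH = 1.539

1.539


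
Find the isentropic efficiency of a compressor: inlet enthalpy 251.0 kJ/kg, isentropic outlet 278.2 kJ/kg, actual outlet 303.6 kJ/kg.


dh_ideal = 278.2 - 251.0 = 27.2 kJ/kg
dh_actual = 303.6 - 251.0 = 52.6 kJ/kg
eta_s = dh_ideal / dh_actual = 27.2 / 52.6
eta_s = 0.5171

0.5171


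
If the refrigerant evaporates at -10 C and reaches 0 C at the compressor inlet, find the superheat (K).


Superheat = T_suction - T_evap
Superheat = 0 - (-10)
Superheat = 10 K

10


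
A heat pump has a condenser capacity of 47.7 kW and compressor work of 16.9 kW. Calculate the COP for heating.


COP_hp = Q_cond / W
COP_hp = 47.7 / 16.9
COP_hp = 2.822

2.822


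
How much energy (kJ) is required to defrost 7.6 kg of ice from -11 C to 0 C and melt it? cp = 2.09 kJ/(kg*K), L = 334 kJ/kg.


Sensible heat = cp * dT = 2.09 * 11 = 22.99 kJ/kg
Total per kg = 22.99 + 334 = 356.99 kJ/kg
Q = m * total = 7.6 * 356.99
Q = 2713.1 kJ

2713.1


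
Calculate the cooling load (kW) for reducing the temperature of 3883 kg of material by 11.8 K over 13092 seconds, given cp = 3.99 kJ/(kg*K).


Q = m * cp * dT / t
Q = 3883 * 3.99 * 11.8 / 13092
Q = 13.964 kW

13.964


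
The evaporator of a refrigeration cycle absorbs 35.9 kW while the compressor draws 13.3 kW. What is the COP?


COP = Q_evap / W
COP = 35.9 / 13.3
COP = 2.699

2.699


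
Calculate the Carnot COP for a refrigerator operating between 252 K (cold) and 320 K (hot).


dT = 320 - 252 = 68 K
COP_carnot = T_cold / dT = 252 / 68
COP_carnot = 3.706

3.706


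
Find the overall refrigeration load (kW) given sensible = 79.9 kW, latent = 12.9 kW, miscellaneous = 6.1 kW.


Q_total = Q_s + Q_l + Q_misc
Q_total = 79.9 + 12.9 + 6.1
Q_total = 98.9 kW

98.9


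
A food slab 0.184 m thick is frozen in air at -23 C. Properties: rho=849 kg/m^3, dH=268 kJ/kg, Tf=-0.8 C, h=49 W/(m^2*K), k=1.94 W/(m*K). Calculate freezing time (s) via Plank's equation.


dT = -0.8 - (-23) = 22.2 K
term1 = a/(2h) = 0.184/(2*49) = 0.00187755102
term2 = a^2/(8k) = 0.184^2/(8*1.94) = 0.002181443299
t = rho*dH*1000/dT * (term1 + term2)
t = 849*268*1000/22.2 * (0.00187755102 + 0.002181443299)
t = 41601 s

41601


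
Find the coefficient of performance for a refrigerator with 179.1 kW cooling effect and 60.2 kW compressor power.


COP = Q_evap / W
COP = 179.1 / 60.2
COP = 2.975

2.975


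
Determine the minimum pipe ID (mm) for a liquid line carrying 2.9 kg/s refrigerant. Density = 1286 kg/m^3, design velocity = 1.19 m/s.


A = m_dot / (rho * v) = 2.9 / (1286 * 1.19) = 0.001895003725 m^2
d = sqrt(4*A/pi) * 1000
d = 49.1 mm

49.1


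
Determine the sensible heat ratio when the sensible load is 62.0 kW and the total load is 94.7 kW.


SHR = Q_sensible / Q_total
SHR = 62.0 / 94.7
SHR = 0.655

0.655


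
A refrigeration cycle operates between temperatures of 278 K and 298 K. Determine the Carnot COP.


dT = 298 - 278 = 20 K
COP_carnot = T_cold / dT = 278 / 20
COP_carnot = 13.9

13.9


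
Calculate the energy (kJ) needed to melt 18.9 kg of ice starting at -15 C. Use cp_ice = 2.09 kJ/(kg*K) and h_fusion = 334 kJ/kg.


Sensible heat = cp * dT = 2.09 * 15 = 31.35 kJ/kg
Total per kg = 31.35 + 334 = 365.35 kJ/kg
Q = m * total = 18.9 * 365.35
Q = 6905.1 kJ

6905.1


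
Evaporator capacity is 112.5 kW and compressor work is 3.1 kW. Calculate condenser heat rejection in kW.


Q_cond = Q_evap + W
Q_cond = 112.5 + 3.1
Q_cond = 115.6 kW

115.6


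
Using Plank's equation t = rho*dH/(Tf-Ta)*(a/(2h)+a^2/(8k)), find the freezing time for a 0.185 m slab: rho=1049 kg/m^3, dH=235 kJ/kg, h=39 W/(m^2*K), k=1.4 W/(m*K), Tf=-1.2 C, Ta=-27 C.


dT = -1.2 - (-27) = 25.8 K
term1 = a/(2h) = 0.185/(2*39) = 0.002371794872
term2 = a^2/(8k) = 0.185^2/(8*1.4) = 0.003055803571
t = rho*dH*1000/dT * (term1 + term2)
t = 1049*235*1000/25.8 * (0.002371794872 + 0.003055803571)
t = 51860 s

51860


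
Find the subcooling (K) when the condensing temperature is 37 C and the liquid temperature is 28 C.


Subcooling = T_cond - T_liquid
Subcooling = 37 - 28
Subcooling = 9 K

9


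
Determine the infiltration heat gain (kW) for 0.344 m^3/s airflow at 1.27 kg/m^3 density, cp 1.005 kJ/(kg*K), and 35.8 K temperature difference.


Q = V_dot * rho * cp * dT
Q = 0.344 * 1.27 * 1.005 * 35.8
Q = 15.719 kW

15.719


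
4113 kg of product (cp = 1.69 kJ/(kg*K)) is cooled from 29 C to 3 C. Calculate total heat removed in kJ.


dT = 29 - (3) = 26 K
Q = m * cp * dT = 4113 * 1.69 * 26
Q = 180725 kJ

180725


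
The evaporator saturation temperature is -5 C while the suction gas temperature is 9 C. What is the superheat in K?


Superheat = T_suction - T_evap
Superheat = 9 - (-5)
Superheat = 14 K

14


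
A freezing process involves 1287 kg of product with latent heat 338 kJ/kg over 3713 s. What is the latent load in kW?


Q_lat = m * h_fg / t
Q_lat = 1287 * 338 / 3713
Q_lat = 117.16 kW

117.16


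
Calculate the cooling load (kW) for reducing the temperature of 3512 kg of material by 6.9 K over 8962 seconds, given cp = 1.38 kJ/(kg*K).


Q = m * cp * dT / t
Q = 3512 * 1.38 * 6.9 / 8962
Q = 3.731 kW

3.731


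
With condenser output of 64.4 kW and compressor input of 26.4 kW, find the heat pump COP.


COP_hp = Q_cond / W
COP_hp = 64.4 / 26.4
COP_hp = 2.439

2.439


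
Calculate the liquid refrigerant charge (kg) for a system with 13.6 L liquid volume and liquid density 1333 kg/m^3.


Charge = V * rho / 1000
Charge = 13.6 * 1333 / 1000
Charge = 18.13 kg

18.13


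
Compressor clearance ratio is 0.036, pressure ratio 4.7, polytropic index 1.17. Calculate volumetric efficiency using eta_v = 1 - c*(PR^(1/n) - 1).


PR^(1/n) = 4.7^(1/1.17) = 3.75355353
eta_v = 1 - 0.036 * (3.75355353 - 1)
eta_v = 0.9009

0.9009


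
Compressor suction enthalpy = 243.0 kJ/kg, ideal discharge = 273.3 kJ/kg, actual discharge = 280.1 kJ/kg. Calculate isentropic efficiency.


dh_ideal = 273.3 - 243.0 = 30.3 kJ/kg
dh_actual = 280.1 - 243.0 = 37.1 kJ/kg
eta_s = dh_ideal / dh_actual = 30.3 / 37.1
eta_s = 0.8167

0.8167


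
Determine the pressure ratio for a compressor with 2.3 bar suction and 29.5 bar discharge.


PR = P_high / P_low
PR = 29.5 / 2.3
PR = 12.826

12.826


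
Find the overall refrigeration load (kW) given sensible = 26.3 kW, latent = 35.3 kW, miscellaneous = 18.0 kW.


Q_total = Q_s + Q_l + Q_misc
Q_total = 26.3 + 35.3 + 18.0
Q_total = 79.6 kW

79.6


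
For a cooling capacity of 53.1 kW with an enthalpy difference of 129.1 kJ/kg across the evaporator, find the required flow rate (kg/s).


m_dot = Q / dh
m_dot = 53.1 / 129.1
m_dot = 0.4113 kg/s

0.4113
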